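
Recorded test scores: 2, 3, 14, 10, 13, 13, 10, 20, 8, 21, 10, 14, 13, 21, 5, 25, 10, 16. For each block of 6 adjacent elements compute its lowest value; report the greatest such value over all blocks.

10

Each size-6 window and its min:
(2, 3, 14, 10, 13, 13) → min 2
(3, 14, 10, 13, 13, 10) → min 3
(14, 10, 13, 13, 10, 20) → min 10
(10, 13, 13, 10, 20, 8) → min 8
(13, 13, 10, 20, 8, 21) → min 8
(13, 10, 20, 8, 21, 10) → min 8
(10, 20, 8, 21, 10, 14) → min 8
(20, 8, 21, 10, 14, 13) → min 8
(8, 21, 10, 14, 13, 21) → min 8
(21, 10, 14, 13, 21, 5) → min 5
(10, 14, 13, 21, 5, 25) → min 5
(14, 13, 21, 5, 25, 10) → min 5
(13, 21, 5, 25, 10, 16) → min 5
Greatest of these is 10.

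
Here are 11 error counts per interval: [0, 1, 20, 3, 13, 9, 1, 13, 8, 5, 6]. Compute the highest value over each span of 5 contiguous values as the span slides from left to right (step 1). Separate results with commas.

(0, 1, 20, 3, 13) → max 20
(1, 20, 3, 13, 9) → max 20
(20, 3, 13, 9, 1) → max 20
(3, 13, 9, 1, 13) → max 13
(13, 9, 1, 13, 8) → max 13
(9, 1, 13, 8, 5) → max 13
(1, 13, 8, 5, 6) → max 13

20, 20, 20, 13, 13, 13, 13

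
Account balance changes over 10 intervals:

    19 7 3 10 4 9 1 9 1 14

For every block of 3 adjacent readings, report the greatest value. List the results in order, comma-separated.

[19, 7, 3] → max 19
[7, 3, 10] → max 10
[3, 10, 4] → max 10
[10, 4, 9] → max 10
[4, 9, 1] → max 9
[9, 1, 9] → max 9
[1, 9, 1] → max 9
[9, 1, 14] → max 14

19, 10, 10, 10, 9, 9, 9, 14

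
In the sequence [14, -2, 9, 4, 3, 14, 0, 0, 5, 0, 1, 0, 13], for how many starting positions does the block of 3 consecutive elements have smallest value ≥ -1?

9

[14, -2, 9] → min -2
[-2, 9, 4] → min -2
[9, 4, 3] → min 3  ≥ -1 ✓
[4, 3, 14] → min 3  ≥ -1 ✓
[3, 14, 0] → min 0  ≥ -1 ✓
[14, 0, 0] → min 0  ≥ -1 ✓
[0, 0, 5] → min 0  ≥ -1 ✓
[0, 5, 0] → min 0  ≥ -1 ✓
[5, 0, 1] → min 0  ≥ -1 ✓
[0, 1, 0] → min 0  ≥ -1 ✓
[1, 0, 13] → min 0  ≥ -1 ✓
9 windows satisfy the condition.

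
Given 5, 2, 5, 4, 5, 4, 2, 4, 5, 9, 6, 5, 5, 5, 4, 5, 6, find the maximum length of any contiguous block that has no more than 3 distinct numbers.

Extend right; when distinct count exceeds 3, shrink from the left:
[5] 1 distinct, len 1
[5, 2] 2 distinct, len 2
[5, 2, 5] 2 distinct, len 3
[5, 2, 5, 4] 3 distinct, len 4
[5, 2, 5, 4, 5] 3 distinct, len 5
[5, 2, 5, 4, 5, 4] 3 distinct, len 6
[5, 2, 5, 4, 5, 4, 2] 3 distinct, len 7
[5, 2, 5, 4, 5, 4, 2, 4] 3 distinct, len 8
[5, 2, 5, 4, 5, 4, 2, 4, 5] 3 distinct, len 9
[4, 5, 9] 3 distinct, len 3
[5, 9, 6] 3 distinct, len 3
[5, 9, 6, 5] 3 distinct, len 4
[5, 9, 6, 5, 5] 3 distinct, len 5
[5, 9, 6, 5, 5, 5] 3 distinct, len 6
[6, 5, 5, 5, 4] 3 distinct, len 5
[6, 5, 5, 5, 4, 5] 3 distinct, len 6
[6, 5, 5, 5, 4, 5, 6] 3 distinct, len 7
Longest length with ≤3 distinct: 9.

9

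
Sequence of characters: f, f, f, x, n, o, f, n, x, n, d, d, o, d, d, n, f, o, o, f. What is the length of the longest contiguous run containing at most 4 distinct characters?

[f] 1 distinct, len 1
[f, f] 1 distinct, len 2
[f, f, f] 1 distinct, len 3
[f, f, f, x] 2 distinct, len 4
[f, f, f, x, n] 3 distinct, len 5
[f, f, f, x, n, o] 4 distinct, len 6
[f, f, f, x, n, o, f] 4 distinct, len 7
[f, f, f, x, n, o, f, n] 4 distinct, len 8
[f, f, f, x, n, o, f, n, x] 4 distinct, len 9
[f, f, f, x, n, o, f, n, x, n] 4 distinct, len 10
[f, n, x, n, d] 4 distinct, len 5
[f, n, x, n, d, d] 4 distinct, len 6
[n, x, n, d, d, o] 4 distinct, len 6
[n, x, n, d, d, o, d] 4 distinct, len 7
[n, x, n, d, d, o, d, d] 4 distinct, len 8
[n, x, n, d, d, o, d, d, n] 4 distinct, len 9
[n, d, d, o, d, d, n, f] 4 distinct, len 8
[n, d, d, o, d, d, n, f, o] 4 distinct, len 9
[n, d, d, o, d, d, n, f, o, o] 4 distinct, len 10
[n, d, d, o, d, d, n, f, o, o, f] 4 distinct, len 11
Longest length with ≤4 distinct: 11.

11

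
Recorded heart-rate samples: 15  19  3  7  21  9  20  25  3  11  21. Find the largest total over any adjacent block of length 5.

[15, 19, 3, 7, 21] → sum 65
[19, 3, 7, 21, 9] → sum 59
[3, 7, 21, 9, 20] → sum 60
[7, 21, 9, 20, 25] → sum 82
[21, 9, 20, 25, 3] → sum 78
[9, 20, 25, 3, 11] → sum 68
[20, 25, 3, 11, 21] → sum 80
Largest of these is 82.

82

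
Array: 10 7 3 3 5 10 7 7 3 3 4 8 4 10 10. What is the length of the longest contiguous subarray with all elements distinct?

4

[10] len 1
[10, 7] len 2
[10, 7, 3] len 3
[3] len 1
[3, 5] len 2
[3, 5, 10] len 3
[3, 5, 10, 7] len 4
[7] len 1
[7, 3] len 2
[3] len 1
[3, 4] len 2
[3, 4, 8] len 3
[8, 4] len 2
[8, 4, 10] len 3
[10] len 1
Longest all-distinct length: 4.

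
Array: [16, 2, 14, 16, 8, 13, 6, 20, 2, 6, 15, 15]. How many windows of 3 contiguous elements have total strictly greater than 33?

4

16 2 14 → sum 32
2 14 16 → sum 32
14 16 8 → sum 38  > 33 ✓
16 8 13 → sum 37  > 33 ✓
8 13 6 → sum 27
13 6 20 → sum 39  > 33 ✓
6 20 2 → sum 28
20 2 6 → sum 28
2 6 15 → sum 23
6 15 15 → sum 36  > 33 ✓
4 windows satisfy the condition.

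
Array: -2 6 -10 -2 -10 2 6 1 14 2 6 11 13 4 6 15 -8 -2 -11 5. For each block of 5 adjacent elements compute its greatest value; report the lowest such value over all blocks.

-2 6 -10 -2 -10 → max 6
6 -10 -2 -10 2 → max 6
-10 -2 -10 2 6 → max 6
-2 -10 2 6 1 → max 6
-10 2 6 1 14 → max 14
2 6 1 14 2 → max 14
6 1 14 2 6 → max 14
1 14 2 6 11 → max 14
14 2 6 11 13 → max 14
2 6 11 13 4 → max 13
6 11 13 4 6 → max 13
11 13 4 6 15 → max 15
13 4 6 15 -8 → max 15
4 6 15 -8 -2 → max 15
6 15 -8 -2 -11 → max 15
15 -8 -2 -11 5 → max 15
Lowest of these is 6.

6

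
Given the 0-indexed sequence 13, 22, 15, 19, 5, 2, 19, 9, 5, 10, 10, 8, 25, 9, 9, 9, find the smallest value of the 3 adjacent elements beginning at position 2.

5

Elements at indices 2..4: 15, 19, 5
min(15, 19, 5) = 5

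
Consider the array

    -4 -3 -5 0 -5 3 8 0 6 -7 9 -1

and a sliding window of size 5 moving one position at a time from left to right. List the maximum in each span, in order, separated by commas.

Sliding a size-5 window across the 12 values:
(-4, -3, -5, 0, -5) → max 0
(-3, -5, 0, -5, 3) → max 3
(-5, 0, -5, 3, 8) → max 8
(0, -5, 3, 8, 0) → max 8
(-5, 3, 8, 0, 6) → max 8
(3, 8, 0, 6, -7) → max 8
(8, 0, 6, -7, 9) → max 9
(0, 6, -7, 9, -1) → max 9

0, 3, 8, 8, 8, 8, 9, 9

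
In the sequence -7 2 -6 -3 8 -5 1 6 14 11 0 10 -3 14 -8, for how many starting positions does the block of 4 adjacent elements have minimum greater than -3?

3

[-7, 2, -6, -3] → min -7
[2, -6, -3, 8] → min -6
[-6, -3, 8, -5] → min -6
[-3, 8, -5, 1] → min -5
[8, -5, 1, 6] → min -5
[-5, 1, 6, 14] → min -5
[1, 6, 14, 11] → min 1  > -3 ✓
[6, 14, 11, 0] → min 0  > -3 ✓
[14, 11, 0, 10] → min 0  > -3 ✓
[11, 0, 10, -3] → min -3
[0, 10, -3, 14] → min -3
[10, -3, 14, -8] → min -8
3 windows satisfy the condition.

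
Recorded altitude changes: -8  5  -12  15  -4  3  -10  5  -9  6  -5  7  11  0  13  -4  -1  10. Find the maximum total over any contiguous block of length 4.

Window sums for each of the 15 positions:
(-8, 5, -12, 15) → sum 0
(5, -12, 15, -4) → sum 4
(-12, 15, -4, 3) → sum 2
(15, -4, 3, -10) → sum 4
(-4, 3, -10, 5) → sum -6
(3, -10, 5, -9) → sum -11
(-10, 5, -9, 6) → sum -8
(5, -9, 6, -5) → sum -3
(-9, 6, -5, 7) → sum -1
(6, -5, 7, 11) → sum 19
(-5, 7, 11, 0) → sum 13
(7, 11, 0, 13) → sum 31
(11, 0, 13, -4) → sum 20
(0, 13, -4, -1) → sum 8
(13, -4, -1, 10) → sum 18
Maximum of these is 31.

31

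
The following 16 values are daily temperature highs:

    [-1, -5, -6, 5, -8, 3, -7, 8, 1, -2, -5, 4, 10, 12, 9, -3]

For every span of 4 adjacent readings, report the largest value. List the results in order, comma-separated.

5, 5, 5, 5, 8, 8, 8, 8, 4, 10, 12, 12, 12

Sliding a size-4 window across the 16 values:
-1 -5 -6 5 → max 5
-5 -6 5 -8 → max 5
-6 5 -8 3 → max 5
5 -8 3 -7 → max 5
-8 3 -7 8 → max 8
3 -7 8 1 → max 8
-7 8 1 -2 → max 8
8 1 -2 -5 → max 8
1 -2 -5 4 → max 4
-2 -5 4 10 → max 10
-5 4 10 12 → max 12
4 10 12 9 → max 12
10 12 9 -3 → max 12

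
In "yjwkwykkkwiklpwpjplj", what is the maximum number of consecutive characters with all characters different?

5

add y: [y] len 1
add j: [y, j] len 2
add w: [y, j, w] len 3
add k: [y, j, w, k] len 4
add w (repeat w, move left end past it): [k, w] len 2
add y: [k, w, y] len 3
add k (repeat k, move left end past it): [w, y, k] len 3
add k (repeat k, move left end past it): [k] len 1
add k (repeat k, move left end past it): [k] len 1
add w: [k, w] len 2
add i: [k, w, i] len 3
add k (repeat k, move left end past it): [w, i, k] len 3
add l: [w, i, k, l] len 4
add p: [w, i, k, l, p] len 5
add w (repeat w, move left end past it): [i, k, l, p, w] len 5
add p (repeat p, move left end past it): [w, p] len 2
add j: [w, p, j] len 3
add p (repeat p, move left end past it): [j, p] len 2
add l: [j, p, l] len 3
add j (repeat j, move left end past it): [p, l, j] len 3
Longest all-distinct length: 5.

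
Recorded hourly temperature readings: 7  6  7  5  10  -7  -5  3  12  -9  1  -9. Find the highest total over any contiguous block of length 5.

Each size-5 window and its sum:
7 6 7 5 10 → sum 35
6 7 5 10 -7 → sum 21
7 5 10 -7 -5 → sum 10
5 10 -7 -5 3 → sum 6
10 -7 -5 3 12 → sum 13
-7 -5 3 12 -9 → sum -6
-5 3 12 -9 1 → sum 2
3 12 -9 1 -9 → sum -2
Highest of these is 35.

35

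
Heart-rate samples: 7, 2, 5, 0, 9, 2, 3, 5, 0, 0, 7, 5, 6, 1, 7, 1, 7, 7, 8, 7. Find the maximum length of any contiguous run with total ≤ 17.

Extend to the right; shrink from the left whenever the sum exceeds 17:
add 7: [7] sum 7, len 1
add 2: [7, 2] sum 9, len 2
add 5: [7, 2, 5] sum 14, len 3
add 0: [7, 2, 5, 0] sum 14, len 4
add 9: [2, 5, 0, 9] sum 16, len 4
add 2: [5, 0, 9, 2] sum 16, len 4
add 3: [0, 9, 2, 3] sum 14, len 4
add 5: [2, 3, 5] sum 10, len 3
add 0: [2, 3, 5, 0] sum 10, len 4
add 0: [2, 3, 5, 0, 0] sum 10, len 5
add 7: [2, 3, 5, 0, 0, 7] sum 17, len 6
add 5: [5, 0, 0, 7, 5] sum 17, len 5
add 6: [5, 6] sum 11, len 2
add 1: [5, 6, 1] sum 12, len 3
add 7: [6, 1, 7] sum 14, len 3
add 1: [6, 1, 7, 1] sum 15, len 4
add 7: [1, 7, 1, 7] sum 16, len 4
add 7: [1, 7, 7] sum 15, len 3
add 8: [7, 8] sum 15, len 2
add 7: [8, 7] sum 15, len 2
Longest length seen: 6.

6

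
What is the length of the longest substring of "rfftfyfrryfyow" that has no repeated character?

add r: [r] len 1
add f: [r, f] len 2
add f (repeat f, move left end past it): [f] len 1
add t: [f, t] len 2
add f (repeat f, move left end past it): [t, f] len 2
add y: [t, f, y] len 3
add f (repeat f, move left end past it): [y, f] len 2
add r: [y, f, r] len 3
add r (repeat r, move left end past it): [r] len 1
add y: [r, y] len 2
add f: [r, y, f] len 3
add y (repeat y, move left end past it): [f, y] len 2
add o: [f, y, o] len 3
add w: [f, y, o, w] len 4
Longest all-distinct length: 4.

4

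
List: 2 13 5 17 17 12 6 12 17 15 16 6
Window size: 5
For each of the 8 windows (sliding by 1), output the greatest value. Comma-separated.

Sliding a size-5 window across the 12 values:
(2, 13, 5, 17, 17) → max 17
(13, 5, 17, 17, 12) → max 17
(5, 17, 17, 12, 6) → max 17
(17, 17, 12, 6, 12) → max 17
(17, 12, 6, 12, 17) → max 17
(12, 6, 12, 17, 15) → max 17
(6, 12, 17, 15, 16) → max 17
(12, 17, 15, 16, 6) → max 17

17, 17, 17, 17, 17, 17, 17, 17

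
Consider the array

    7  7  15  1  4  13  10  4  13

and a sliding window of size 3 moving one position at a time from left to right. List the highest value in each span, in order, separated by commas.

(7, 7, 15) → max 15
(7, 15, 1) → max 15
(15, 1, 4) → max 15
(1, 4, 13) → max 13
(4, 13, 10) → max 13
(13, 10, 4) → max 13
(10, 4, 13) → max 13

15, 15, 15, 13, 13, 13, 13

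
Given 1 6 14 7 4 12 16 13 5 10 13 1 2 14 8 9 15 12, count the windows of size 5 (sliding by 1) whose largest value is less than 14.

2

1 6 14 7 4 → max 14
6 14 7 4 12 → max 14
14 7 4 12 16 → max 16
7 4 12 16 13 → max 16
4 12 16 13 5 → max 16
12 16 13 5 10 → max 16
16 13 5 10 13 → max 16
13 5 10 13 1 → max 13  < 14 ✓
5 10 13 1 2 → max 13  < 14 ✓
10 13 1 2 14 → max 14
13 1 2 14 8 → max 14
1 2 14 8 9 → max 14
2 14 8 9 15 → max 15
14 8 9 15 12 → max 15
2 windows satisfy the condition.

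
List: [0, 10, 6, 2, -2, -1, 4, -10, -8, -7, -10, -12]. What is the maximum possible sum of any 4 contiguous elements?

Each size-4 window and its sum:
(0, 10, 6, 2) → sum 18
(10, 6, 2, -2) → sum 16
(6, 2, -2, -1) → sum 5
(2, -2, -1, 4) → sum 3
(-2, -1, 4, -10) → sum -9
(-1, 4, -10, -8) → sum -15
(4, -10, -8, -7) → sum -21
(-10, -8, -7, -10) → sum -35
(-8, -7, -10, -12) → sum -37
Maximum of these is 18.

18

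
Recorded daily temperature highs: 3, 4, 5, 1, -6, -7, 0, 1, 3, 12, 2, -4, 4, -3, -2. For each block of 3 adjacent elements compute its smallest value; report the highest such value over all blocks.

Window mins for each of the 13 positions:
[3, 4, 5] → min 3
[4, 5, 1] → min 1
[5, 1, -6] → min -6
[1, -6, -7] → min -7
[-6, -7, 0] → min -7
[-7, 0, 1] → min -7
[0, 1, 3] → min 0
[1, 3, 12] → min 1
[3, 12, 2] → min 2
[12, 2, -4] → min -4
[2, -4, 4] → min -4
[-4, 4, -3] → min -4
[4, -3, -2] → min -3
Highest of these is 3.

3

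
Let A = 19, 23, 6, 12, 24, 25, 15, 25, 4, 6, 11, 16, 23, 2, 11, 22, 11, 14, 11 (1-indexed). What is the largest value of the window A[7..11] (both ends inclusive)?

25

Elements at indices 7..11: 15, 25, 4, 6, 11
max(15, 25, 4, 6, 11) = 25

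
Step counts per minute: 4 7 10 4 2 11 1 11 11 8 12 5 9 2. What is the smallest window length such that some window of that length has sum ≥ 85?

12

add 4: running sum 4 < 85
add 7: running sum 11 < 85
add 10: running sum 21 < 85
add 4: running sum 25 < 85
add 2: running sum 27 < 85
add 11: running sum 38 < 85
add 1: running sum 39 < 85
add 11: running sum 50 < 85
add 11: running sum 61 < 85
add 8: running sum 69 < 85
add 12: running sum 81 < 85
add 5: shortest ending here [4, 7, 10, 4, 2, 11, 1, 11, 11, 8, 12, 5] sum 86, len 12
add 9: shortest ending here [7, 10, 4, 2, 11, 1, 11, 11, 8, 12, 5, 9] sum 91, len 12
add 2: shortest ending here [10, 4, 2, 11, 1, 11, 11, 8, 12, 5, 9, 2] sum 86, len 12
Shortest qualifying length: 12.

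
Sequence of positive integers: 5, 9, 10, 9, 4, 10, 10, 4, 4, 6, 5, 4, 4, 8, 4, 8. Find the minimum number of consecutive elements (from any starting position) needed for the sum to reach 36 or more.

5

add 5: running sum 5 < 36
add 9: running sum 14 < 36
add 10: running sum 24 < 36
add 9: running sum 33 < 36
end 4: [5, 9, 10, 9, 4] sum 37, len 5
end 5: [9, 10, 9, 4, 10] sum 42, len 5
end 6: [10, 9, 4, 10, 10] sum 43, len 5
end 7: [9, 4, 10, 10, 4] sum 37, len 5
end 8: [9, 4, 10, 10, 4, 4] sum 41, len 6
end 9: [4, 10, 10, 4, 4, 6] sum 38, len 6
end 10: [10, 10, 4, 4, 6, 5] sum 39, len 6
end 11: [10, 10, 4, 4, 6, 5, 4] sum 43, len 7
end 12: [10, 4, 4, 6, 5, 4, 4] sum 37, len 7
end 13: [10, 4, 4, 6, 5, 4, 4, 8] sum 45, len 8
end 14: [4, 4, 6, 5, 4, 4, 8, 4] sum 39, len 8
end 15: [6, 5, 4, 4, 8, 4, 8] sum 39, len 7
Shortest qualifying length: 5.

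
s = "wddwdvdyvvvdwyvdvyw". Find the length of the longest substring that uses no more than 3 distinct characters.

8

[w] 1 distinct, len 1
[w, d] 2 distinct, len 2
[w, d, d] 2 distinct, len 3
[w, d, d, w] 2 distinct, len 4
[w, d, d, w, d] 2 distinct, len 5
[w, d, d, w, d, v] 3 distinct, len 6
[w, d, d, w, d, v, d] 3 distinct, len 7
[d, v, d, y] 3 distinct, len 4
[d, v, d, y, v] 3 distinct, len 5
[d, v, d, y, v, v] 3 distinct, len 6
[d, v, d, y, v, v, v] 3 distinct, len 7
[d, v, d, y, v, v, v, d] 3 distinct, len 8
[v, v, v, d, w] 3 distinct, len 5
[d, w, y] 3 distinct, len 3
[w, y, v] 3 distinct, len 3
[y, v, d] 3 distinct, len 3
[y, v, d, v] 3 distinct, len 4
[y, v, d, v, y] 3 distinct, len 5
[v, y, w] 3 distinct, len 3
Longest length with ≤3 distinct: 8.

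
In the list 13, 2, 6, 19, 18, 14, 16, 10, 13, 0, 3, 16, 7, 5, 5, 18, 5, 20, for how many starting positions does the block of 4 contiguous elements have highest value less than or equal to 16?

13 2 6 19 → max 19
2 6 19 18 → max 19
6 19 18 14 → max 19
19 18 14 16 → max 19
18 14 16 10 → max 18
14 16 10 13 → max 16  ≤ 16 ✓
16 10 13 0 → max 16  ≤ 16 ✓
10 13 0 3 → max 13  ≤ 16 ✓
13 0 3 16 → max 16  ≤ 16 ✓
0 3 16 7 → max 16  ≤ 16 ✓
3 16 7 5 → max 16  ≤ 16 ✓
16 7 5 5 → max 16  ≤ 16 ✓
7 5 5 18 → max 18
5 5 18 5 → max 18
5 18 5 20 → max 20
7 windows satisfy the condition.

7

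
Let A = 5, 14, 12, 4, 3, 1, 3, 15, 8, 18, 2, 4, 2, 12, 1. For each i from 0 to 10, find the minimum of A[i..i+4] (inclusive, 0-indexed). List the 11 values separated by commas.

[5, 14, 12, 4, 3] → min 3
[14, 12, 4, 3, 1] → min 1
[12, 4, 3, 1, 3] → min 1
[4, 3, 1, 3, 15] → min 1
[3, 1, 3, 15, 8] → min 1
[1, 3, 15, 8, 18] → min 1
[3, 15, 8, 18, 2] → min 2
[15, 8, 18, 2, 4] → min 2
[8, 18, 2, 4, 2] → min 2
[18, 2, 4, 2, 12] → min 2
[2, 4, 2, 12, 1] → min 1

3, 1, 1, 1, 1, 1, 2, 2, 2, 2, 1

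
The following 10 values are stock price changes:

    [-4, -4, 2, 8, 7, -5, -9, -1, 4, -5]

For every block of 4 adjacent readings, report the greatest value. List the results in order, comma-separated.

-4 -4 2 8 → max 8
-4 2 8 7 → max 8
2 8 7 -5 → max 8
8 7 -5 -9 → max 8
7 -5 -9 -1 → max 7
-5 -9 -1 4 → max 4
-9 -1 4 -5 → max 4

8, 8, 8, 8, 7, 4, 4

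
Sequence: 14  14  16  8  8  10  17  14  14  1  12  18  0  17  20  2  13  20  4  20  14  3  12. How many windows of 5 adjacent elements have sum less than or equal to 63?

16

[14, 14, 16, 8, 8] → sum 60  ≤ 63 ✓
[14, 16, 8, 8, 10] → sum 56  ≤ 63 ✓
[16, 8, 8, 10, 17] → sum 59  ≤ 63 ✓
[8, 8, 10, 17, 14] → sum 57  ≤ 63 ✓
[8, 10, 17, 14, 14] → sum 63  ≤ 63 ✓
[10, 17, 14, 14, 1] → sum 56  ≤ 63 ✓
[17, 14, 14, 1, 12] → sum 58  ≤ 63 ✓
[14, 14, 1, 12, 18] → sum 59  ≤ 63 ✓
[14, 1, 12, 18, 0] → sum 45  ≤ 63 ✓
[1, 12, 18, 0, 17] → sum 48  ≤ 63 ✓
[12, 18, 0, 17, 20] → sum 67
[18, 0, 17, 20, 2] → sum 57  ≤ 63 ✓
[0, 17, 20, 2, 13] → sum 52  ≤ 63 ✓
[17, 20, 2, 13, 20] → sum 72
[20, 2, 13, 20, 4] → sum 59  ≤ 63 ✓
[2, 13, 20, 4, 20] → sum 59  ≤ 63 ✓
[13, 20, 4, 20, 14] → sum 71
[20, 4, 20, 14, 3] → sum 61  ≤ 63 ✓
[4, 20, 14, 3, 12] → sum 53  ≤ 63 ✓
16 windows satisfy the condition.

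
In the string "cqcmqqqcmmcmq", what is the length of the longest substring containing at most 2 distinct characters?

[c] 1 distinct, len 1
[c, q] 2 distinct, len 2
[c, q, c] 2 distinct, len 3
[c, m] 2 distinct, len 2
[m, q] 2 distinct, len 2
[m, q, q] 2 distinct, len 3
[m, q, q, q] 2 distinct, len 4
[q, q, q, c] 2 distinct, len 4
[c, m] 2 distinct, len 2
[c, m, m] 2 distinct, len 3
[c, m, m, c] 2 distinct, len 4
[c, m, m, c, m] 2 distinct, len 5
[m, q] 2 distinct, len 2
Longest length with ≤2 distinct: 5.

5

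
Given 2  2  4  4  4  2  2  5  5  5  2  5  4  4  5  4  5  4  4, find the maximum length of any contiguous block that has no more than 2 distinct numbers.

[2] 1 distinct, len 1
[2, 2] 1 distinct, len 2
[2, 2, 4] 2 distinct, len 3
[2, 2, 4, 4] 2 distinct, len 4
[2, 2, 4, 4, 4] 2 distinct, len 5
[2, 2, 4, 4, 4, 2] 2 distinct, len 6
[2, 2, 4, 4, 4, 2, 2] 2 distinct, len 7
[2, 2, 5] 2 distinct, len 3
[2, 2, 5, 5] 2 distinct, len 4
[2, 2, 5, 5, 5] 2 distinct, len 5
[2, 2, 5, 5, 5, 2] 2 distinct, len 6
[2, 2, 5, 5, 5, 2, 5] 2 distinct, len 7
[5, 4] 2 distinct, len 2
[5, 4, 4] 2 distinct, len 3
[5, 4, 4, 5] 2 distinct, len 4
[5, 4, 4, 5, 4] 2 distinct, len 5
[5, 4, 4, 5, 4, 5] 2 distinct, len 6
[5, 4, 4, 5, 4, 5, 4] 2 distinct, len 7
[5, 4, 4, 5, 4, 5, 4, 4] 2 distinct, len 8
Longest length with ≤2 distinct: 8.

8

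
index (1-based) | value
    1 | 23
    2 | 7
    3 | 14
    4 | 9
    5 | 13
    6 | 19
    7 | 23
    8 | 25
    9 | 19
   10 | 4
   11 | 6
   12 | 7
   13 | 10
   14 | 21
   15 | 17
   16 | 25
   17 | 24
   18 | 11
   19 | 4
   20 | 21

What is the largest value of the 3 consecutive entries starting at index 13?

Elements at indices 13..15: 10, 21, 17
max(10, 21, 17) = 21

21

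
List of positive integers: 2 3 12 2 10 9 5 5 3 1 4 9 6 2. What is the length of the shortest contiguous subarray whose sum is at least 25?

4

add 2: running sum 2 < 25
add 3: running sum 5 < 25
add 12: running sum 17 < 25
add 2: running sum 19 < 25
end 4: [3, 12, 2, 10] sum 27, len 4
end 5: [12, 2, 10, 9] sum 33, len 4
end 6: [2, 10, 9, 5] sum 26, len 4
end 7: [10, 9, 5, 5] sum 29, len 4
end 8: [10, 9, 5, 5, 3] sum 32, len 5
end 9: [10, 9, 5, 5, 3, 1] sum 33, len 6
end 10: [9, 5, 5, 3, 1, 4] sum 27, len 6
end 11: [5, 5, 3, 1, 4, 9] sum 27, len 6
end 12: [5, 3, 1, 4, 9, 6] sum 28, len 6
end 13: [3, 1, 4, 9, 6, 2] sum 25, len 6
Shortest qualifying length: 4.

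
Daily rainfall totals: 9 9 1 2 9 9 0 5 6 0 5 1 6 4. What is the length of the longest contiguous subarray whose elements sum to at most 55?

Extend to the right; shrink from the left whenever the sum exceeds 55:
add 9: [9] sum 9, len 1
add 9: [9, 9] sum 18, len 2
add 1: [9, 9, 1] sum 19, len 3
add 2: [9, 9, 1, 2] sum 21, len 4
add 9: [9, 9, 1, 2, 9] sum 30, len 5
add 9: [9, 9, 1, 2, 9, 9] sum 39, len 6
add 0: [9, 9, 1, 2, 9, 9, 0] sum 39, len 7
add 5: [9, 9, 1, 2, 9, 9, 0, 5] sum 44, len 8
add 6: [9, 9, 1, 2, 9, 9, 0, 5, 6] sum 50, len 9
add 0: [9, 9, 1, 2, 9, 9, 0, 5, 6, 0] sum 50, len 10
add 5: [9, 9, 1, 2, 9, 9, 0, 5, 6, 0, 5] sum 55, len 11
add 1: [9, 1, 2, 9, 9, 0, 5, 6, 0, 5, 1] sum 47, len 11
add 6: [9, 1, 2, 9, 9, 0, 5, 6, 0, 5, 1, 6] sum 53, len 12
add 4: [1, 2, 9, 9, 0, 5, 6, 0, 5, 1, 6, 4] sum 48, len 12
Longest length seen: 12.

12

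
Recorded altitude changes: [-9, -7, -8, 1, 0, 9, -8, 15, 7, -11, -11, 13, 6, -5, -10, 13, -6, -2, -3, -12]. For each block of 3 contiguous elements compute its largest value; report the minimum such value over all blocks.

-7

-9 -7 -8 → max -7
-7 -8 1 → max 1
-8 1 0 → max 1
1 0 9 → max 9
0 9 -8 → max 9
9 -8 15 → max 15
-8 15 7 → max 15
15 7 -11 → max 15
7 -11 -11 → max 7
-11 -11 13 → max 13
-11 13 6 → max 13
13 6 -5 → max 13
6 -5 -10 → max 6
-5 -10 13 → max 13
-10 13 -6 → max 13
13 -6 -2 → max 13
-6 -2 -3 → max -2
-2 -3 -12 → max -2
Minimum of these is -7.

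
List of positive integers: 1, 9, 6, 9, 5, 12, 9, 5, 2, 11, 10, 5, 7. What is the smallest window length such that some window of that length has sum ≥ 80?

11

add 1: running sum 1 < 80
add 9: running sum 10 < 80
add 6: running sum 16 < 80
add 9: running sum 25 < 80
add 5: running sum 30 < 80
add 12: running sum 42 < 80
add 9: running sum 51 < 80
add 5: running sum 56 < 80
add 2: running sum 58 < 80
add 11: running sum 69 < 80
add 10: running sum 79 < 80
add 5: shortest ending here [9, 6, 9, 5, 12, 9, 5, 2, 11, 10, 5] sum 83, len 11
add 7: shortest ending here [6, 9, 5, 12, 9, 5, 2, 11, 10, 5, 7] sum 81, len 11
Shortest qualifying length: 11.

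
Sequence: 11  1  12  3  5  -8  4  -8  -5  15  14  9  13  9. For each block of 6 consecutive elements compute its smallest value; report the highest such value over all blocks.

-5

[11, 1, 12, 3, 5, -8] → min -8
[1, 12, 3, 5, -8, 4] → min -8
[12, 3, 5, -8, 4, -8] → min -8
[3, 5, -8, 4, -8, -5] → min -8
[5, -8, 4, -8, -5, 15] → min -8
[-8, 4, -8, -5, 15, 14] → min -8
[4, -8, -5, 15, 14, 9] → min -8
[-8, -5, 15, 14, 9, 13] → min -8
[-5, 15, 14, 9, 13, 9] → min -5
Highest of these is -5.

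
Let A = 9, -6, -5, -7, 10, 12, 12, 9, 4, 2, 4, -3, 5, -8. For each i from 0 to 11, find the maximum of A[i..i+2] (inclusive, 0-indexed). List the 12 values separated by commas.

9, -5, 10, 12, 12, 12, 12, 9, 4, 4, 5, 5

(9, -6, -5) → max 9
(-6, -5, -7) → max -5
(-5, -7, 10) → max 10
(-7, 10, 12) → max 12
(10, 12, 12) → max 12
(12, 12, 9) → max 12
(12, 9, 4) → max 12
(9, 4, 2) → max 9
(4, 2, 4) → max 4
(2, 4, -3) → max 4
(4, -3, 5) → max 5
(-3, 5, -8) → max 5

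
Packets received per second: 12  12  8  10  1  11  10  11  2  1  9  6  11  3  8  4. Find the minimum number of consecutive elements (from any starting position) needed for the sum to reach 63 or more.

Extend right; whenever the sum reaches 63, record the length and shrink from the left:
add 12: running sum 12 < 63
add 12: running sum 24 < 63
add 8: running sum 32 < 63
add 10: running sum 42 < 63
add 1: running sum 43 < 63
add 11: running sum 54 < 63
end 6: [12, 12, 8, 10, 1, 11, 10] sum 64, len 7
end 7: [12, 8, 10, 1, 11, 10, 11] sum 63, len 7
end 8: [12, 8, 10, 1, 11, 10, 11, 2] sum 65, len 8
end 9: [12, 8, 10, 1, 11, 10, 11, 2, 1] sum 66, len 9
end 10: [8, 10, 1, 11, 10, 11, 2, 1, 9] sum 63, len 9
end 11: [8, 10, 1, 11, 10, 11, 2, 1, 9, 6] sum 69, len 10
end 12: [10, 1, 11, 10, 11, 2, 1, 9, 6, 11] sum 72, len 10
end 13: [11, 10, 11, 2, 1, 9, 6, 11, 3] sum 64, len 9
end 14: [11, 10, 11, 2, 1, 9, 6, 11, 3, 8] sum 72, len 10
end 15: [10, 11, 2, 1, 9, 6, 11, 3, 8, 4] sum 65, len 10
Shortest qualifying length: 7.

7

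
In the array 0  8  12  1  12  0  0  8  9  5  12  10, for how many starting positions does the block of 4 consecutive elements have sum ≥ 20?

0 8 12 1 → sum 21  ≥ 20 ✓
8 12 1 12 → sum 33  ≥ 20 ✓
12 1 12 0 → sum 25  ≥ 20 ✓
1 12 0 0 → sum 13
12 0 0 8 → sum 20  ≥ 20 ✓
0 0 8 9 → sum 17
0 8 9 5 → sum 22  ≥ 20 ✓
8 9 5 12 → sum 34  ≥ 20 ✓
9 5 12 10 → sum 36  ≥ 20 ✓
7 windows satisfy the condition.

7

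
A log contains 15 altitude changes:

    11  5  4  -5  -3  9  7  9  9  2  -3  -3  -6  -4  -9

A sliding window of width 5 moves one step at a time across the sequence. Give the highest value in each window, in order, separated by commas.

11, 9, 9, 9, 9, 9, 9, 9, 9, 2, -3

[11, 5, 4, -5, -3] → max 11
[5, 4, -5, -3, 9] → max 9
[4, -5, -3, 9, 7] → max 9
[-5, -3, 9, 7, 9] → max 9
[-3, 9, 7, 9, 9] → max 9
[9, 7, 9, 9, 2] → max 9
[7, 9, 9, 2, -3] → max 9
[9, 9, 2, -3, -3] → max 9
[9, 2, -3, -3, -6] → max 9
[2, -3, -3, -6, -4] → max 2
[-3, -3, -6, -4, -9] → max -3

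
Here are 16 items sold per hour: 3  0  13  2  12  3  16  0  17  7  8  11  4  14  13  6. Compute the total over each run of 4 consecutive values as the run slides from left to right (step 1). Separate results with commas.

Sliding a size-4 window across the 16 values:
(3, 0, 13, 2) → sum 18
(0, 13, 2, 12) → sum 27
(13, 2, 12, 3) → sum 30
(2, 12, 3, 16) → sum 33
(12, 3, 16, 0) → sum 31
(3, 16, 0, 17) → sum 36
(16, 0, 17, 7) → sum 40
(0, 17, 7, 8) → sum 32
(17, 7, 8, 11) → sum 43
(7, 8, 11, 4) → sum 30
(8, 11, 4, 14) → sum 37
(11, 4, 14, 13) → sum 42
(4, 14, 13, 6) → sum 37

18, 27, 30, 33, 31, 36, 40, 32, 43, 30, 37, 42, 37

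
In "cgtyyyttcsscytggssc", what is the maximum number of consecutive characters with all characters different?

5

[c] len 1
[c, g] len 2
[c, g, t] len 3
[c, g, t, y] len 4
[y] len 1
[y] len 1
[y, t] len 2
[t] len 1
[t, c] len 2
[t, c, s] len 3
[s] len 1
[s, c] len 2
[s, c, y] len 3
[s, c, y, t] len 4
[s, c, y, t, g] len 5
[g] len 1
[g, s] len 2
[s] len 1
[s, c] len 2
Longest all-distinct length: 5.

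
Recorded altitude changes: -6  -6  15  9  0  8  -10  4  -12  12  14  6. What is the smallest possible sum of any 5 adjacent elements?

-10

(-6, -6, 15, 9, 0) → sum 12
(-6, 15, 9, 0, 8) → sum 26
(15, 9, 0, 8, -10) → sum 22
(9, 0, 8, -10, 4) → sum 11
(0, 8, -10, 4, -12) → sum -10
(8, -10, 4, -12, 12) → sum 2
(-10, 4, -12, 12, 14) → sum 8
(4, -12, 12, 14, 6) → sum 24
Smallest of these is -10.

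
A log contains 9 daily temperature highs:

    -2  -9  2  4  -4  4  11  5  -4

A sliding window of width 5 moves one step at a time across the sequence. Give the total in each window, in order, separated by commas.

-9, -3, 17, 20, 12

(-2, -9, 2, 4, -4) → sum -9
(-9, 2, 4, -4, 4) → sum -3
(2, 4, -4, 4, 11) → sum 17
(4, -4, 4, 11, 5) → sum 20
(-4, 4, 11, 5, -4) → sum 12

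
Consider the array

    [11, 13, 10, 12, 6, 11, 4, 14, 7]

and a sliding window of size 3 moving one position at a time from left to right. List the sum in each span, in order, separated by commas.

11 13 10 → sum 34
13 10 12 → sum 35
10 12 6 → sum 28
12 6 11 → sum 29
6 11 4 → sum 21
11 4 14 → sum 29
4 14 7 → sum 25

34, 35, 28, 29, 21, 29, 25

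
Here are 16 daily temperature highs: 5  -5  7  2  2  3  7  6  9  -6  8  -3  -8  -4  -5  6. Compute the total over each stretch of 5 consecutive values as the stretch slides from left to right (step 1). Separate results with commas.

[5, -5, 7, 2, 2] → sum 11
[-5, 7, 2, 2, 3] → sum 9
[7, 2, 2, 3, 7] → sum 21
[2, 2, 3, 7, 6] → sum 20
[2, 3, 7, 6, 9] → sum 27
[3, 7, 6, 9, -6] → sum 19
[7, 6, 9, -6, 8] → sum 24
[6, 9, -6, 8, -3] → sum 14
[9, -6, 8, -3, -8] → sum 0
[-6, 8, -3, -8, -4] → sum -13
[8, -3, -8, -4, -5] → sum -12
[-3, -8, -4, -5, 6] → sum -14

11, 9, 21, 20, 27, 19, 24, 14, 0, -13, -12, -14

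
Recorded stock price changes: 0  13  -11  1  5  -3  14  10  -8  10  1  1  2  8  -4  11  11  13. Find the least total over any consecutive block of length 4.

[0, 13, -11, 1] → sum 3
[13, -11, 1, 5] → sum 8
[-11, 1, 5, -3] → sum -8
[1, 5, -3, 14] → sum 17
[5, -3, 14, 10] → sum 26
[-3, 14, 10, -8] → sum 13
[14, 10, -8, 10] → sum 26
[10, -8, 10, 1] → sum 13
[-8, 10, 1, 1] → sum 4
[10, 1, 1, 2] → sum 14
[1, 1, 2, 8] → sum 12
[1, 2, 8, -4] → sum 7
[2, 8, -4, 11] → sum 17
[8, -4, 11, 11] → sum 26
[-4, 11, 11, 13] → sum 31
Least of these is -8.

-8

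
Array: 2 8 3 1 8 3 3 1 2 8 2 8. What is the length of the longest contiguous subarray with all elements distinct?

4

add 2: [2] len 1
add 8: [2, 8] len 2
add 3: [2, 8, 3] len 3
add 1: [2, 8, 3, 1] len 4
add 8 (repeat 8, move left end past it): [3, 1, 8] len 3
add 3 (repeat 3, move left end past it): [1, 8, 3] len 3
add 3 (repeat 3, move left end past it): [3] len 1
add 1: [3, 1] len 2
add 2: [3, 1, 2] len 3
add 8: [3, 1, 2, 8] len 4
add 2 (repeat 2, move left end past it): [8, 2] len 2
add 8 (repeat 8, move left end past it): [2, 8] len 2
Longest all-distinct length: 4.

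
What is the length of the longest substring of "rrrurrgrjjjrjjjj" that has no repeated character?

3

[r] len 1
[r] len 1
[r] len 1
[r, u] len 2
[u, r] len 2
[r] len 1
[r, g] len 2
[g, r] len 2
[g, r, j] len 3
[j] len 1
[j] len 1
[j, r] len 2
[r, j] len 2
[j] len 1
[j] len 1
[j] len 1
Longest all-distinct length: 3.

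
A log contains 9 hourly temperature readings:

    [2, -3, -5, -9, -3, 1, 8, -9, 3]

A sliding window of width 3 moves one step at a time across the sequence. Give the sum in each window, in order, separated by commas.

-6, -17, -17, -11, 6, 0, 2

[2, -3, -5] → sum -6
[-3, -5, -9] → sum -17
[-5, -9, -3] → sum -17
[-9, -3, 1] → sum -11
[-3, 1, 8] → sum 6
[1, 8, -9] → sum 0
[8, -9, 3] → sum 2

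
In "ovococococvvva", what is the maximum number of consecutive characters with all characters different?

add o: [o] len 1
add v: [o, v] len 2
add o (repeat o, move left end past it): [v, o] len 2
add c: [v, o, c] len 3
add o (repeat o, move left end past it): [c, o] len 2
add c (repeat c, move left end past it): [o, c] len 2
add o (repeat o, move left end past it): [c, o] len 2
add c (repeat c, move left end past it): [o, c] len 2
add o (repeat o, move left end past it): [c, o] len 2
add c (repeat c, move left end past it): [o, c] len 2
add v: [o, c, v] len 3
add v (repeat v, move left end past it): [v] len 1
add v (repeat v, move left end past it): [v] len 1
add a: [v, a] len 2
Longest all-distinct length: 3.

3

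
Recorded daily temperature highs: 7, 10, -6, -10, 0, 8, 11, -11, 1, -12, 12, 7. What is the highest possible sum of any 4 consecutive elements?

9

[7, 10, -6, -10] → sum 1
[10, -6, -10, 0] → sum -6
[-6, -10, 0, 8] → sum -8
[-10, 0, 8, 11] → sum 9
[0, 8, 11, -11] → sum 8
[8, 11, -11, 1] → sum 9
[11, -11, 1, -12] → sum -11
[-11, 1, -12, 12] → sum -10
[1, -12, 12, 7] → sum 8
Highest of these is 9.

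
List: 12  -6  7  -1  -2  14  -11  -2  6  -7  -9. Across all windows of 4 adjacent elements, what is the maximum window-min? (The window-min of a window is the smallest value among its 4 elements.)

-2

(12, -6, 7, -1) → min -6
(-6, 7, -1, -2) → min -6
(7, -1, -2, 14) → min -2
(-1, -2, 14, -11) → min -11
(-2, 14, -11, -2) → min -11
(14, -11, -2, 6) → min -11
(-11, -2, 6, -7) → min -11
(-2, 6, -7, -9) → min -9
Maximum of these is -2.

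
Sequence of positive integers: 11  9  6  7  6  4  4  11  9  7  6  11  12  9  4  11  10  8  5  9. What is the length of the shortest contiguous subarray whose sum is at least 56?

6

add 11: running sum 11 < 56
add 9: running sum 20 < 56
add 6: running sum 26 < 56
add 7: running sum 33 < 56
add 6: running sum 39 < 56
add 4: running sum 43 < 56
add 4: running sum 47 < 56
end 7: [11, 9, 6, 7, 6, 4, 4, 11] sum 58, len 8
end 8: [9, 6, 7, 6, 4, 4, 11, 9] sum 56, len 8
end 9: [9, 6, 7, 6, 4, 4, 11, 9, 7] sum 63, len 9
end 10: [6, 7, 6, 4, 4, 11, 9, 7, 6] sum 60, len 9
end 11: [6, 4, 4, 11, 9, 7, 6, 11] sum 58, len 8
end 12: [11, 9, 7, 6, 11, 12] sum 56, len 6
end 13: [11, 9, 7, 6, 11, 12, 9] sum 65, len 7
end 14: [9, 7, 6, 11, 12, 9, 4] sum 58, len 7
end 15: [7, 6, 11, 12, 9, 4, 11] sum 60, len 7
end 16: [11, 12, 9, 4, 11, 10] sum 57, len 6
end 17: [11, 12, 9, 4, 11, 10, 8] sum 65, len 7
end 18: [12, 9, 4, 11, 10, 8, 5] sum 59, len 7
end 19: [9, 4, 11, 10, 8, 5, 9] sum 56, len 7
Shortest qualifying length: 6.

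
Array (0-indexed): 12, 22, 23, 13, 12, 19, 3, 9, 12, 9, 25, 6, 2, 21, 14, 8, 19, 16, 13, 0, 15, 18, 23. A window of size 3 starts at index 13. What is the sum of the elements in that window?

Elements at indices 13..15: 21, 14, 8
sum(21, 14, 8) = 43

43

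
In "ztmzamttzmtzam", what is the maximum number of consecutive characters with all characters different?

[z] len 1
[z, t] len 2
[z, t, m] len 3
[t, m, z] len 3
[t, m, z, a] len 4
[z, a, m] len 3
[z, a, m, t] len 4
[t] len 1
[t, z] len 2
[t, z, m] len 3
[z, m, t] len 3
[m, t, z] len 3
[m, t, z, a] len 4
[t, z, a, m] len 4
Longest all-distinct length: 4.

4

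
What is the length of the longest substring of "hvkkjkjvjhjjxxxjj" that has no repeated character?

3

add h: [h] len 1
add v: [h, v] len 2
add k: [h, v, k] len 3
add k (repeat k, move left end past it): [k] len 1
add j: [k, j] len 2
add k (repeat k, move left end past it): [j, k] len 2
add j (repeat j, move left end past it): [k, j] len 2
add v: [k, j, v] len 3
add j (repeat j, move left end past it): [v, j] len 2
add h: [v, j, h] len 3
add j (repeat j, move left end past it): [h, j] len 2
add j (repeat j, move left end past it): [j] len 1
add x: [j, x] len 2
add x (repeat x, move left end past it): [x] len 1
add x (repeat x, move left end past it): [x] len 1
add j: [x, j] len 2
add j (repeat j, move left end past it): [j] len 1
Longest all-distinct length: 3.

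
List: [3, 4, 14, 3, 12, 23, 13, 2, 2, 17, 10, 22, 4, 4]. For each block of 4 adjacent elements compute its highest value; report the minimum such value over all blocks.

3 4 14 3 → max 14
4 14 3 12 → max 14
14 3 12 23 → max 23
3 12 23 13 → max 23
12 23 13 2 → max 23
23 13 2 2 → max 23
13 2 2 17 → max 17
2 2 17 10 → max 17
2 17 10 22 → max 22
17 10 22 4 → max 22
10 22 4 4 → max 22
Minimum of these is 14.

14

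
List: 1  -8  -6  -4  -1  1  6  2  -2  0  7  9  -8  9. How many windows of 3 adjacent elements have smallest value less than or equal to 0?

11

(1, -8, -6) → min -8  ≤ 0 ✓
(-8, -6, -4) → min -8  ≤ 0 ✓
(-6, -4, -1) → min -6  ≤ 0 ✓
(-4, -1, 1) → min -4  ≤ 0 ✓
(-1, 1, 6) → min -1  ≤ 0 ✓
(1, 6, 2) → min 1
(6, 2, -2) → min -2  ≤ 0 ✓
(2, -2, 0) → min -2  ≤ 0 ✓
(-2, 0, 7) → min -2  ≤ 0 ✓
(0, 7, 9) → min 0  ≤ 0 ✓
(7, 9, -8) → min -8  ≤ 0 ✓
(9, -8, 9) → min -8  ≤ 0 ✓
11 windows satisfy the condition.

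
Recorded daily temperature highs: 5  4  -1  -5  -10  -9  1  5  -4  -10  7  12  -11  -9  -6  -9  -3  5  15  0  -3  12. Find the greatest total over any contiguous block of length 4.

24

(5, 4, -1, -5) → sum 3
(4, -1, -5, -10) → sum -12
(-1, -5, -10, -9) → sum -25
(-5, -10, -9, 1) → sum -23
(-10, -9, 1, 5) → sum -13
(-9, 1, 5, -4) → sum -7
(1, 5, -4, -10) → sum -8
(5, -4, -10, 7) → sum -2
(-4, -10, 7, 12) → sum 5
(-10, 7, 12, -11) → sum -2
(7, 12, -11, -9) → sum -1
(12, -11, -9, -6) → sum -14
(-11, -9, -6, -9) → sum -35
(-9, -6, -9, -3) → sum -27
(-6, -9, -3, 5) → sum -13
(-9, -3, 5, 15) → sum 8
(-3, 5, 15, 0) → sum 17
(5, 15, 0, -3) → sum 17
(15, 0, -3, 12) → sum 24
Greatest of these is 24.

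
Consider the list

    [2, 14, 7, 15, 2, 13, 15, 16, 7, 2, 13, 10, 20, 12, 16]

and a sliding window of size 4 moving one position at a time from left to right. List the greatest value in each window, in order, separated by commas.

15, 15, 15, 15, 16, 16, 16, 16, 13, 20, 20, 20

[2, 14, 7, 15] → max 15
[14, 7, 15, 2] → max 15
[7, 15, 2, 13] → max 15
[15, 2, 13, 15] → max 15
[2, 13, 15, 16] → max 16
[13, 15, 16, 7] → max 16
[15, 16, 7, 2] → max 16
[16, 7, 2, 13] → max 16
[7, 2, 13, 10] → max 13
[2, 13, 10, 20] → max 20
[13, 10, 20, 12] → max 20
[10, 20, 12, 16] → max 20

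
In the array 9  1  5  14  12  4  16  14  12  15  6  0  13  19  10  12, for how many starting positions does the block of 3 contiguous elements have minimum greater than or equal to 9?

(9, 1, 5) → min 1
(1, 5, 14) → min 1
(5, 14, 12) → min 5
(14, 12, 4) → min 4
(12, 4, 16) → min 4
(4, 16, 14) → min 4
(16, 14, 12) → min 12  ≥ 9 ✓
(14, 12, 15) → min 12  ≥ 9 ✓
(12, 15, 6) → min 6
(15, 6, 0) → min 0
(6, 0, 13) → min 0
(0, 13, 19) → min 0
(13, 19, 10) → min 10  ≥ 9 ✓
(19, 10, 12) → min 10  ≥ 9 ✓
4 windows satisfy the condition.

4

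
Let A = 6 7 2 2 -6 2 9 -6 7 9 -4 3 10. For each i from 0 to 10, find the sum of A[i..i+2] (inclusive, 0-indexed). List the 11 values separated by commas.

Sliding a size-3 window across the 13 values:
[6, 7, 2] → sum 15
[7, 2, 2] → sum 11
[2, 2, -6] → sum -2
[2, -6, 2] → sum -2
[-6, 2, 9] → sum 5
[2, 9, -6] → sum 5
[9, -6, 7] → sum 10
[-6, 7, 9] → sum 10
[7, 9, -4] → sum 12
[9, -4, 3] → sum 8
[-4, 3, 10] → sum 9

15, 11, -2, -2, 5, 5, 10, 10, 12, 8, 9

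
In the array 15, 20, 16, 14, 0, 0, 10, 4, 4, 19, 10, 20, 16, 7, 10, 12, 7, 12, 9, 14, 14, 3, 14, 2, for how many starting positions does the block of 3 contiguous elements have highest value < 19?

15 20 16 → max 20
20 16 14 → max 20
16 14 0 → max 16  < 19 ✓
14 0 0 → max 14  < 19 ✓
0 0 10 → max 10  < 19 ✓
0 10 4 → max 10  < 19 ✓
10 4 4 → max 10  < 19 ✓
4 4 19 → max 19
4 19 10 → max 19
19 10 20 → max 20
10 20 16 → max 20
20 16 7 → max 20
16 7 10 → max 16  < 19 ✓
7 10 12 → max 12  < 19 ✓
10 12 7 → max 12  < 19 ✓
12 7 12 → max 12  < 19 ✓
7 12 9 → max 12  < 19 ✓
12 9 14 → max 14  < 19 ✓
9 14 14 → max 14  < 19 ✓
14 14 3 → max 14  < 19 ✓
14 3 14 → max 14  < 19 ✓
3 14 2 → max 14  < 19 ✓
15 windows satisfy the condition.

15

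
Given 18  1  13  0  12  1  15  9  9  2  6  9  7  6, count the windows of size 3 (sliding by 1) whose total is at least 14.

11

[18, 1, 13] → sum 32  ≥ 14 ✓
[1, 13, 0] → sum 14  ≥ 14 ✓
[13, 0, 12] → sum 25  ≥ 14 ✓
[0, 12, 1] → sum 13
[12, 1, 15] → sum 28  ≥ 14 ✓
[1, 15, 9] → sum 25  ≥ 14 ✓
[15, 9, 9] → sum 33  ≥ 14 ✓
[9, 9, 2] → sum 20  ≥ 14 ✓
[9, 2, 6] → sum 17  ≥ 14 ✓
[2, 6, 9] → sum 17  ≥ 14 ✓
[6, 9, 7] → sum 22  ≥ 14 ✓
[9, 7, 6] → sum 22  ≥ 14 ✓
11 windows satisfy the condition.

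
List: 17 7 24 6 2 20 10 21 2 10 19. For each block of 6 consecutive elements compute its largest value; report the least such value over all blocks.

21

[17, 7, 24, 6, 2, 20] → max 24
[7, 24, 6, 2, 20, 10] → max 24
[24, 6, 2, 20, 10, 21] → max 24
[6, 2, 20, 10, 21, 2] → max 21
[2, 20, 10, 21, 2, 10] → max 21
[20, 10, 21, 2, 10, 19] → max 21
Least of these is 21.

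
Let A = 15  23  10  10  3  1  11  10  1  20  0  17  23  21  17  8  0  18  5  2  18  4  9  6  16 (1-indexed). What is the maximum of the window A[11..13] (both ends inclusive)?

Elements at indices 11..13: 0, 17, 23
max(0, 17, 23) = 23

23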